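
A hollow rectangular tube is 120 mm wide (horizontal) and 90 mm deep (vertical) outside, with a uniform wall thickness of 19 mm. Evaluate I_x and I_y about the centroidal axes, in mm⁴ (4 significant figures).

I_x ≈ 6.329 × 10⁶ mm⁴, I_y ≈ 1.057 × 10⁷ mm⁴

Decompose the section into non-overlapping parts with the origin at the bottom-left of its bounding rectangle.
Outer rectangle: 120 × 90, A = 10 800 mm², y = 45 mm, Ī = 7 290 000 mm⁴.
Inner void (subtracted): 82 × 52, A = 4 264 mm², y = 45 mm, Ī = 960 821 mm⁴.
By symmetry the centroid is at mid-height, ȳ = 45 mm.
All pieces are centred on the centroidal x-axis, so I = ΣĪ (holes subtracted) = 6 329 179 mm⁴.
Repeating about the centroidal y-axis gives I_y = 10 570 739 mm⁴.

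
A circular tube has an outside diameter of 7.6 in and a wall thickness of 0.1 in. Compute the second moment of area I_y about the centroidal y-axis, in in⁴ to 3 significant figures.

Break the section into simple shapes (no overlaps), measuring from the bottom-left corner of the bounding box.
Outer circle: ⌀7.6, A = 45.365 in², x = 3.8 in, Ī = 163.77 in⁴.
Bore (subtracted): ⌀7.4, A = 43.008 in², x = 3.8 in, Ī = 147.2 in⁴.
By symmetry the centroid is at mid-width, x̄ = 3.8 in.
All pieces are centred on the centroidal y-axis, so I = ΣĪ (holes subtracted) = 16.57 in⁴.

I_y ≈ 16.6 in⁴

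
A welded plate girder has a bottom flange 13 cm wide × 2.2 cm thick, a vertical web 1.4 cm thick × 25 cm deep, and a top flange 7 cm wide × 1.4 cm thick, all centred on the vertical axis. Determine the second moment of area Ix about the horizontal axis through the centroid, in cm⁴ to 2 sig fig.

Treat the section as a set of non-overlapping primitives; coordinates are from the bounding-box lower-left.
Bottom plate: 13 × 2.2, A = 28.6 cm², y = 1.1 cm, Ī = 11.54 cm⁴.
Web plate: 1.4 × 25, A = 35 cm², y = 14.7 cm, Ī = 1 823 cm⁴.
Top plate: 7 × 1.4, A = 9.8 cm², y = 27.9 cm, Ī = 1.601 cm⁴.
Centroid: ȳ = ΣA·y / ΣA = 11.16 cm.
Transfer each piece to the horizontal axis through the centroid using Ī + A·d² with d = y − 11.16:
  bottom plate: d = -10.06 cm → contributes +2 908 cm⁴
  web plate: d = 3.537 cm → contributes +2 261 cm⁴
  top plate: d = 16.74 cm → contributes +2 747 cm⁴
Total I = 7 915 cm⁴.

Ix ≈ 7900 cm⁴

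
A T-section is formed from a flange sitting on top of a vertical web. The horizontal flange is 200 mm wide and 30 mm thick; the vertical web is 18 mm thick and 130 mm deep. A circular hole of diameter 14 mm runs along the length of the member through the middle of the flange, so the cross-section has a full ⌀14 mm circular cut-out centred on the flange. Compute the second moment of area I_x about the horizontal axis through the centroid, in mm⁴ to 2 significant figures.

I_x ≈ 1.4 × 10⁷ mm⁴

Treat the section as a set of non-overlapping primitives; coordinates are from the bounding-box lower-left.
Flange: 200 × 30, A = 6 000 mm², y = 145 mm, Ī = 450 000 mm⁴.
Web: 18 × 130, A = 2 340 mm², y = 65 mm, Ī = 3 295 500 mm⁴.
Hole (subtracted): ⌀14, A = 153.9 mm², y = 145 mm, Ī = 1 886 mm⁴.
Centroid: ȳ = ΣA·y / ΣA = 122.1 mm.
Transfer each piece to the horizontal axis through the centroid using Ī + A·d² with d = y − 122.1:
  flange: d = 22.87 mm → contributes +3 587 711 mm⁴
  web: d = -57.13 mm → contributes +10 933 376 mm⁴
  hole: d = 22.87 mm → contributes −82 388 mm⁴
Total I = 14 438 699 mm⁴.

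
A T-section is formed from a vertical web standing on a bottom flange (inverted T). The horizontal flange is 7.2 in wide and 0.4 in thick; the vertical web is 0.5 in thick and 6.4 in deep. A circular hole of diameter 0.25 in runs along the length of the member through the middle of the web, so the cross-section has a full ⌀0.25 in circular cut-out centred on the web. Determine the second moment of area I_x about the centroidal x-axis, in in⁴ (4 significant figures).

Decompose the section into non-overlapping parts with the origin at the bottom-left of its bounding rectangle.
Flange: 7.2 × 0.4, A = 2.88 in², y = 0.2 in, Ī = 0.0384 in⁴.
Web: 0.5 × 6.4, A = 3.2 in², y = 3.6 in, Ī = 10.9227 in⁴.
Hole (subtracted): ⌀0.25, A = 0.0490874 in², y = 3.6 in, Ī = 0.000191748 in⁴.
Centroid: ȳ = ΣA·y / ΣA = 1.97637 in.
Transfer each piece to the centroidal x-axis using Ī + A·d² with d = y − 1.97637:
  flange: d = -1.77637 in → contributes +9.12616 in⁴
  web: d = 1.62363 in → contributes +19.3585 in⁴
  hole: d = 1.62363 in → contributes −0.129595 in⁴
Total I = 28.355 in⁴.

I_x ≈ 28.36 in⁴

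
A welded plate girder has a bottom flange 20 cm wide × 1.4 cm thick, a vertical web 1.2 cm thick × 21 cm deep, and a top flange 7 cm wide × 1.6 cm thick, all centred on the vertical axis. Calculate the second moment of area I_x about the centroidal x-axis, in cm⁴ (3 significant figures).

Split into non-overlapping primitives; take the origin at the lower-left of the bounding box.
Bottom plate: 20 × 1.4, A = 28 cm², y = 0.7 cm, Ī = 4.5733 cm⁴.
Web plate: 1.2 × 21, A = 25.2 cm², y = 11.9 cm, Ī = 926.1 cm⁴.
Top plate: 7 × 1.6, A = 11.2 cm², y = 23.2 cm, Ī = 2.3893 cm⁴.
Centroid: ȳ = ΣA·y / ΣA = 8.9957 cm.
Transfer each piece to the centroidal x-axis using Ī + A·d² with d = y − 8.9957:
  bottom plate: d = -8.2957 cm → contributes +1931.5 cm⁴
  web plate: d = 2.9043 cm → contributes +1138.7 cm⁴
  top plate: d = 14.204 cm → contributes +2262.1 cm⁴
Total I = 5332.3 cm⁴.

I_x ≈ 5330 cm⁴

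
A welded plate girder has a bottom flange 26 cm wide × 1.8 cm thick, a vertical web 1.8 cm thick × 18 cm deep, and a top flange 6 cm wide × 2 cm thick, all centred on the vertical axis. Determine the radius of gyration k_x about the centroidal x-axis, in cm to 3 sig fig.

k_x ≈ 7.68 cm

Break the section into simple shapes (no overlaps), measuring from the bottom-left corner of the bounding box.
Bottom plate: 26 × 1.8, A = 46.8 cm², y = 0.9 cm, Ī = 12.636 cm⁴.
Web plate: 1.8 × 18, A = 32.4 cm², y = 10.8 cm, Ī = 874.8 cm⁴.
Top plate: 6 × 2, A = 12 cm², y = 20.8 cm, Ī = 4 cm⁴.
Centroid: ȳ = ΣA·y / ΣA = 7.0355 cm.
Transfer each piece to the centroidal x-axis using Ī + A·d² with d = y − 7.0355:
  bottom plate: d = -6.1355 cm → contributes +1774.4 cm⁴
  web plate: d = 3.7645 cm → contributes +1333.9 cm⁴
  top plate: d = 13.764 cm → contributes +2277.5 cm⁴
Total I = 5385.9 cm⁴.
Radius of gyration: k = √(I/A) = √(5385.9 / 91.2) = 7.6848 cm.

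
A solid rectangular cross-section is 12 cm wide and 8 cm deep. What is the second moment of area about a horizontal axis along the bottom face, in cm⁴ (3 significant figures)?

I_base ≈ 2050 cm⁴

The section: 12 × 8, A = 96 cm², y = 4 cm, Ī = 512 cm⁴.
Transfer it to a horizontal axis along the bottom face using Ī + A·d² with d = y − 0:
  the section: d = 4 cm → contributes +2 048 cm⁴
Total I = 2 048 cm⁴.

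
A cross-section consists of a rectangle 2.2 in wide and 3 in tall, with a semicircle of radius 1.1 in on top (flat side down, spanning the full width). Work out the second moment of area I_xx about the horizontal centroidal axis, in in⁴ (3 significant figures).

Decompose the section into non-overlapping parts with the origin at the bottom-left of its bounding rectangle.
Rectangular body: 2.2 × 3, A = 6.6 in², y = 1.5 in, Ī = 4.95 in⁴.
Semicircular cap: semicircle r = 1.1, A = 1.9007 in², y = 3.4669 in, Ī = 0.1607 in⁴.
Centroid: ȳ = ΣA·y / ΣA = 1.9398 in.
Transfer each piece to the horizontal centroidal axis using Ī + A·d² with d = y − 1.9398:
  rectangular body: d = -0.43977 in → contributes +6.2264 in⁴
  semicircular cap: d = 1.5271 in → contributes +4.593 in⁴
Total I = 10.819 in⁴.

I_xx ≈ 10.8 in⁴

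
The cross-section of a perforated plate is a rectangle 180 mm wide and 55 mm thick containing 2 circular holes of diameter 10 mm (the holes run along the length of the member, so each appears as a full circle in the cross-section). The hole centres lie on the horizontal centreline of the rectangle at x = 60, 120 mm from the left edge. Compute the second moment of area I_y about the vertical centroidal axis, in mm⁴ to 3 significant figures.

Split into non-overlapping primitives; take the origin at the lower-left of the bounding box.
Plate: 180 × 55, A = 9 900 mm², x = 90 mm, Ī = 26 730 000 mm⁴.
Hole 1 (subtracted): ⌀10, A = 78.54 mm², x = 60 mm, Ī = 490.87 mm⁴.
Hole 2 (subtracted): ⌀10, A = 78.54 mm², x = 120 mm, Ī = 490.87 mm⁴.
By symmetry the centroid is at mid-width, x̄ = 90 mm.
Transfer each piece to the vertical centroidal axis using Ī + A·d² with d = x − 90:
  plate: d = 0 mm → contributes +26 730 000 mm⁴
  hole 1: d = -30 mm → contributes −71 177 mm⁴
  hole 2: d = 30 mm → contributes −71 177 mm⁴
Total I = 26 587 647 mm⁴.

I_y ≈ 2.66 × 10⁷ mm⁴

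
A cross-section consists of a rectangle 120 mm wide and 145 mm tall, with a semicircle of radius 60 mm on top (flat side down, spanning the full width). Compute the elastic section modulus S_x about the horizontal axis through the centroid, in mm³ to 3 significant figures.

S_x ≈ 6.72 × 10⁵ mm³

Split into non-overlapping primitives; take the origin at the lower-left of the bounding box.
Rectangular body: 120 × 145, A = 17 400 mm², y = 72.5 mm, Ī = 30 486 250 mm⁴.
Semicircular cap: semicircle r = 60, A = 5654.9 mm², y = 170.46 mm, Ī = 1 422 450 mm⁴.
Centroid: ȳ = ΣA·y / ΣA = 96.529 mm.
Transfer each piece to the horizontal axis through the centroid using Ī + A·d² with d = y − 96.529:
  rectangular body: d = -24.029 mm → contributes +40 532 612 mm⁴
  semicircular cap: d = 73.936 mm → contributes +32 335 060 mm⁴
Total I = 72 867 672 mm⁴.
Extreme fibre distance c = 108.47 mm; S = I/c = 671 769 mm³.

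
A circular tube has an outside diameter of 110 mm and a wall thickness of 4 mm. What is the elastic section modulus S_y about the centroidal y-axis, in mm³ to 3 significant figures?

S_y ≈ 3.41 × 10⁴ mm³

Break the section into simple shapes (no overlaps), measuring from the bottom-left corner of the bounding box.
Outer circle: ⌀110, A = 9503.3 mm², x = 55 mm, Ī = 7 186 884 mm⁴.
Bore (subtracted): ⌀102, A = 8171.3 mm², x = 55 mm, Ī = 5 313 376 mm⁴.
By symmetry the centroid is at mid-width, x̄ = 55 mm.
All pieces are centred on the centroidal y-axis, so I = ΣĪ (holes subtracted) = 1 873 508 mm⁴.
Extreme fibre distance c = 55 mm; S = I/c = 34 064 mm³.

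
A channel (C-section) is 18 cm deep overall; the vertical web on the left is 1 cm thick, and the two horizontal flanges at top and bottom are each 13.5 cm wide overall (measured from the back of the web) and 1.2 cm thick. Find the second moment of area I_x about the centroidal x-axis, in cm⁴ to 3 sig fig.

I_x ≈ 2610 cm⁴

Break the section into simple shapes (no overlaps), measuring from the bottom-left corner of the bounding box.
Web: 1 × 18, A = 18 cm², y = 9 cm, Ī = 486 cm⁴.
Top flange (beyond web): 12.5 × 1.2, A = 15 cm², y = 17.4 cm, Ī = 1.8 cm⁴.
Bottom flange (beyond web): 12.5 × 1.2, A = 15 cm², y = 0.6 cm, Ī = 1.8 cm⁴.
By symmetry the centroid is at mid-height, ȳ = 9 cm.
Transfer each piece to the centroidal x-axis using Ī + A·d² with d = y − 9:
  web: d = 0 cm → contributes +486 cm⁴
  top flange (beyond web): d = 8.4 cm → contributes +1060.2 cm⁴
  bottom flange (beyond web): d = -8.4 cm → contributes +1060.2 cm⁴
Total I = 2606.4 cm⁴.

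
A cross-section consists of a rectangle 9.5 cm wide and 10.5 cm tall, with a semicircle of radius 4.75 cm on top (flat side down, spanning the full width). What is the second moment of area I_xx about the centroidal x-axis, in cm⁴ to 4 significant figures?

I_xx ≈ 2353 cm⁴

Treat the section as a set of non-overlapping primitives; coordinates are from the bounding-box lower-left.
Rectangular body: 9.5 × 10.5, A = 99.75 cm², y = 5.25 cm, Ī = 916.453 cm⁴.
Semicircular cap: semicircle r = 4.75, A = 35.4411 cm², y = 12.516 cm, Ī = 55.8736 cm⁴.
Centroid: ȳ = ΣA·y / ΣA = 7.15481 cm.
Transfer each piece to the centroidal x-axis using Ī + A·d² with d = y − 7.15481:
  rectangular body: d = -1.90481 cm → contributes +1278.38 cm⁴
  semicircular cap: d = 5.36115 cm → contributes +1074.52 cm⁴
Total I = 2352.9 cm⁴.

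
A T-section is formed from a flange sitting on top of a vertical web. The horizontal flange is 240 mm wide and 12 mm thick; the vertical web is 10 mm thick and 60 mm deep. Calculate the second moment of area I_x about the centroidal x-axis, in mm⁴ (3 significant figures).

I_x ≈ 8.58 × 10⁵ mm⁴

Break the section into simple shapes (no overlaps), measuring from the bottom-left corner of the bounding box.
Flange: 240 × 12, A = 2 880 mm², y = 66 mm, Ī = 34 560 mm⁴.
Web: 10 × 60, A = 600 mm², y = 30 mm, Ī = 180 000 mm⁴.
Centroid: ȳ = ΣA·y / ΣA = 59.793 mm.
Transfer each piece to the centroidal x-axis using Ī + A·d² with d = y − 59.793:
  flange: d = 6.2069 mm → contributes +145 514 mm⁴
  web: d = -29.793 mm → contributes +712 577 mm⁴
Total I = 858 091 mm⁴.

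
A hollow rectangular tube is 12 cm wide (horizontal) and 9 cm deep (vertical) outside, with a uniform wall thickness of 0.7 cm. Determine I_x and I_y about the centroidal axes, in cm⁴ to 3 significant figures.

Break the section into simple shapes (no overlaps), measuring from the bottom-left corner of the bounding box.
Outer rectangle: 12 × 9, A = 108 cm², y = 4.5 cm, Ī = 729 cm⁴.
Inner void (subtracted): 10.6 × 7.6, A = 80.56 cm², y = 4.5 cm, Ī = 387.76 cm⁴.
By symmetry the centroid is at mid-height, ȳ = 4.5 cm.
All pieces are centred on the centroidal x-axis, so I = ΣĪ (holes subtracted) = 341.24 cm⁴.
Repeating about the centroidal y-axis gives I_y = 541.69 cm⁴.

I_x ≈ 341 cm⁴, I_y ≈ 542 cm⁴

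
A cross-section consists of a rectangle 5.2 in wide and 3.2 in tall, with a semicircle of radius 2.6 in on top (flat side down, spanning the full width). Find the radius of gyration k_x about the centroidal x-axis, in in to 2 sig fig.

Decompose the section into non-overlapping parts with the origin at the bottom-left of its bounding rectangle.
Rectangular body: 5.2 × 3.2, A = 16.64 in², y = 1.6 in, Ī = 14.2 in⁴.
Semicircular cap: semicircle r = 2.6, A = 10.62 in², y = 4.303 in, Ī = 5.016 in⁴.
Centroid: ȳ = ΣA·y / ΣA = 2.653 in.
Transfer each piece to the centroidal x-axis using Ī + A·d² with d = y − 2.653:
  rectangular body: d = -1.053 in → contributes +32.65 in⁴
  semicircular cap: d = 1.65 in → contributes +33.94 in⁴
Total I = 66.59 in⁴.
Radius of gyration: k = √(I/A) = √(66.59 / 27.26) = 1.563 in.

k_x ≈ 1.6 in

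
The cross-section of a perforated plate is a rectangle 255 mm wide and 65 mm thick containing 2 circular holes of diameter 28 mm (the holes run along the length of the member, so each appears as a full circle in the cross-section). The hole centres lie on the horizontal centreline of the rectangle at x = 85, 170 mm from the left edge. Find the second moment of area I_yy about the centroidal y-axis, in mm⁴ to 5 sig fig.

Break the section into simple shapes (no overlaps), measuring from the bottom-left corner of the bounding box.
Plate: 255 × 65, A = 16 575 mm², x = 127.5 mm, Ī = 89 815 781 mm⁴.
Hole 1 (subtracted): ⌀28, A = 615.7522 mm², x = 85 mm, Ī = 30171.86 mm⁴.
Hole 2 (subtracted): ⌀28, A = 615.7522 mm², x = 170 mm, Ī = 30171.86 mm⁴.
By symmetry the centroid is at mid-width, x̄ = 127.5 mm.
Transfer each piece to the centroidal y-axis using Ī + A·d² with d = x − 127.5:
  plate: d = 0 mm → contributes +89 815 781 mm⁴
  hole 1: d = -42.5 mm → contributes −1 142 374 mm⁴
  hole 2: d = 42.5 mm → contributes −1 142 374 mm⁴
Total I = 87 531 033 mm⁴.

I_yy ≈ 8.7531 × 10⁷ mm⁴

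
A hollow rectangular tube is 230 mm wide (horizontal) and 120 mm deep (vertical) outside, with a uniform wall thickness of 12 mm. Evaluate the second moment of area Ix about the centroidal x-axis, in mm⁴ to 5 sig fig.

Ix ≈ 1.7932 × 10⁷ mm⁴

Decompose the section into non-overlapping parts with the origin at the bottom-left of its bounding rectangle.
Outer rectangle: 230 × 120, A = 27 600 mm², y = 60 mm, Ī = 33 120 000 mm⁴.
Inner void (subtracted): 206 × 96, A = 19 776 mm², y = 60 mm, Ī = 15 187 968 mm⁴.
By symmetry the centroid is at mid-height, ȳ = 60 mm.
All pieces are centred on the centroidal x-axis, so I = ΣĪ (holes subtracted) = 17 932 032 mm⁴.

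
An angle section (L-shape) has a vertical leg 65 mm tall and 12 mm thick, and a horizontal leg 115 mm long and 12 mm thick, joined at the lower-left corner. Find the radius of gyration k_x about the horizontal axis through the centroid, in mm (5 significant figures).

Break the section into simple shapes (no overlaps), measuring from the bottom-left corner of the bounding box.
Vertical leg: 12 × 65, A = 780 mm², y = 32.5 mm, Ī = 274 625 mm⁴.
Horizontal leg (remainder): 103 × 12, A = 1 236 mm², y = 6 mm, Ī = 14 832 mm⁴.
Centroid: ȳ = ΣA·y / ΣA = 16.25298 mm.
Transfer each piece to the horizontal axis through the centroid using Ī + A·d² with d = y − 16.25298:
  vertical leg: d = 16.24702 mm → contributes +480518.3 mm⁴
  horizontal leg (remainder): d = -10.25298 mm → contributes +144764.7 mm⁴
Total I = 625 283 mm⁴.
Radius of gyration: k = √(I/A) = √(625 283 / 2 016) = 17.61137 mm.

k_x ≈ 17.611 mm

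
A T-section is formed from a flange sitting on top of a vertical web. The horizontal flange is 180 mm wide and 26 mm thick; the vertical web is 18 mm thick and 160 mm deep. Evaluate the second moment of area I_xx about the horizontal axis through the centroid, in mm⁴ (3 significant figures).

I_xx ≈ 2.18 × 10⁷ mm⁴

Break the section into simple shapes (no overlaps), measuring from the bottom-left corner of the bounding box.
Flange: 180 × 26, A = 4 680 mm², y = 173 mm, Ī = 263 640 mm⁴.
Web: 18 × 160, A = 2 880 mm², y = 80 mm, Ī = 6 144 000 mm⁴.
Centroid: ȳ = ΣA·y / ΣA = 137.57 mm.
Transfer each piece to the horizontal axis through the centroid using Ī + A·d² with d = y − 137.57:
  flange: d = 35.429 mm → contributes +6 137 900 mm⁴
  web: d = -57.571 mm → contributes +15 689 672 mm⁴
Total I = 21 827 571 mm⁴.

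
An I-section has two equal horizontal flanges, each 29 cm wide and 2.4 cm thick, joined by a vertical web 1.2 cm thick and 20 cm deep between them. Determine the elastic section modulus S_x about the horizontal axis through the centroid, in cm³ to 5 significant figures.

S_x ≈ 1478.1 cm³

Decompose the section into non-overlapping parts with the origin at the bottom-left of its bounding rectangle.
Bottom flange: 29 × 2.4, A = 69.6 cm², y = 1.2 cm, Ī = 33.408 cm⁴.
Web: 1.2 × 20, A = 24 cm², y = 12.4 cm, Ī = 800 cm⁴.
Top flange: 29 × 2.4, A = 69.6 cm², y = 23.6 cm, Ī = 33.408 cm⁴.
By symmetry the centroid is at mid-height, ȳ = 12.4 cm.
Transfer each piece to the horizontal axis through the centroid using Ī + A·d² with d = y − 12.4:
  bottom flange: d = -11.2 cm → contributes +8764.032 cm⁴
  web: d = 0 cm → contributes +800 cm⁴
  top flange: d = 11.2 cm → contributes +8764.032 cm⁴
Total I = 18328.06 cm⁴.
Extreme fibre distance c = 12.4 cm; S = I/c = 1478.07 cm³.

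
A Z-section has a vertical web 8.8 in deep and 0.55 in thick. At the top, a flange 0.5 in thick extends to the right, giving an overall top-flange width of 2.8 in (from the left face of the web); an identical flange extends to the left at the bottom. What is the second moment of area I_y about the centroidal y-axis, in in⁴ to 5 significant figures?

Split into non-overlapping primitives; take the origin at the lower-left of the bounding box.
Web: 0.55 × 8.8, A = 4.84 in², x = 2.525 in, Ī = 0.1220083 in⁴.
Top flange (beyond web): 2.25 × 0.5, A = 1.125 in², x = 3.925 in, Ī = 0.4746094 in⁴.
Bottom flange (beyond web): 2.25 × 0.5, A = 1.125 in², x = 1.125 in, Ī = 0.4746094 in⁴.
Centroid: x̄ = ΣA·x / ΣA = 2.525 in.
Transfer each piece to the centroidal y-axis using Ī + A·d² with d = x − 2.525:
  web: d = 0 in → contributes +0.1220083 in⁴
  top flange (beyond web): d = 1.4 in → contributes +2.679609 in⁴
  bottom flange (beyond web): d = -1.4 in → contributes +2.679609 in⁴
Total I = 5.481227 in⁴.

I_y ≈ 5.4812 in⁴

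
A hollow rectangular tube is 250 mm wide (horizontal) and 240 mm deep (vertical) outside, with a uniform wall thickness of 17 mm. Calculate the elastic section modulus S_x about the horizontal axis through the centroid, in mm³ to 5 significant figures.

Treat the section as a set of non-overlapping primitives; coordinates are from the bounding-box lower-left.
Outer rectangle: 250 × 240, A = 60 000 mm², y = 120 mm, Ī = 288 000 000 mm⁴.
Inner void (subtracted): 216 × 206, A = 44 496 mm², y = 120 mm, Ī = 157 352 688 mm⁴.
By symmetry the centroid is at mid-height, ȳ = 120 mm.
All pieces are centred on the horizontal axis through the centroid, so I = ΣĪ (holes subtracted) = 130 647 312 mm⁴.
Extreme fibre distance c = 120 mm; S = I/c = 1 088 728 mm³.

S_x ≈ 1.0887 × 10⁶ mm³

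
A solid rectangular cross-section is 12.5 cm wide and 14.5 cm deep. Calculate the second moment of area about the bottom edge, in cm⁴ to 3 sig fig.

The section: 12.5 × 14.5, A = 181.25 cm², y = 7.25 cm, Ī = 3175.7 cm⁴.
Transfer it to the base of the section using Ī + A·d² with d = y − 0:
  the section: d = 7.25 cm → contributes +12 703 cm⁴
Total I = 12 703 cm⁴.

I_base ≈ 1.27 × 10⁴ cm⁴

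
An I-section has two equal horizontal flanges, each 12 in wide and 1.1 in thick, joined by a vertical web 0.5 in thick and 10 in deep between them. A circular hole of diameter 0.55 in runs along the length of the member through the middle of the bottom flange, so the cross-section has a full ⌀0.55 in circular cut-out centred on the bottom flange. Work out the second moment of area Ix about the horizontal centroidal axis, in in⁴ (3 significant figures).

Ix ≈ 850 in⁴

Split into non-overlapping primitives; take the origin at the lower-left of the bounding box.
Bottom flange: 12 × 1.1, A = 13.2 in², y = 0.55 in, Ī = 1.331 in⁴.
Web: 0.5 × 10, A = 5 in², y = 6.1 in, Ī = 41.667 in⁴.
Top flange: 12 × 1.1, A = 13.2 in², y = 11.65 in, Ī = 1.331 in⁴.
Hole (subtracted): ⌀0.55, A = 0.23758 in², y = 0.55 in, Ī = 0.0044918 in⁴.
Centroid: ȳ = ΣA·y / ΣA = 6.1423 in.
Transfer each piece to the horizontal centroidal axis using Ī + A·d² with d = y − 6.1423:
  bottom flange: d = -5.5923 in → contributes +414.15 in⁴
  web: d = -0.042313 in → contributes +41.676 in⁴
  top flange: d = 5.5077 in → contributes +401.75 in⁴
  hole: d = -5.5923 in → contributes −7.4347 in⁴
Total I = 850.14 in⁴.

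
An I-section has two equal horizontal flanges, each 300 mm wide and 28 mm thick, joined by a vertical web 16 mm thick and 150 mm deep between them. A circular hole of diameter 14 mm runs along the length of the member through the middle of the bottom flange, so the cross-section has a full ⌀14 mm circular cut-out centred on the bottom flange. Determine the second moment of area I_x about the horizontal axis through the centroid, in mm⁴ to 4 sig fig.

Treat the section as a set of non-overlapping primitives; coordinates are from the bounding-box lower-left.
Bottom flange: 300 × 28, A = 8 400 mm², y = 14 mm, Ī = 548 800 mm⁴.
Web: 16 × 150, A = 2 400 mm², y = 103 mm, Ī = 4 500 000 mm⁴.
Top flange: 300 × 28, A = 8 400 mm², y = 192 mm, Ī = 548 800 mm⁴.
Hole (subtracted): ⌀14, A = 153.938 mm², y = 14 mm, Ī = 1885.74 mm⁴.
Centroid: ȳ = ΣA·y / ΣA = 103.719 mm.
Transfer each piece to the horizontal axis through the centroid using Ī + A·d² with d = y − 103.719:
  bottom flange: d = -89.7193 mm → contributes +68 165 095 mm⁴
  web: d = -0.719334 mm → contributes +4 501 242 mm⁴
  top flange: d = 88.2807 mm → contributes +66 013 998 mm⁴
  hole: d = -89.7193 mm → contributes −1 241 019 mm⁴
Total I = 137 439 316 mm⁴.

I_x ≈ 1.374 × 10⁸ mm⁴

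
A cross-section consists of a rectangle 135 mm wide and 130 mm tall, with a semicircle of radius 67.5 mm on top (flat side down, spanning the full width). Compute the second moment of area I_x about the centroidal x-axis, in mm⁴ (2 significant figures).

Break the section into simple shapes (no overlaps), measuring from the bottom-left corner of the bounding box.
Rectangular body: 135 × 130, A = 17 550 mm², y = 65 mm, Ī = 24 716 250 mm⁴.
Semicircular cap: semicircle r = 67.5, A = 7 157 mm², y = 158.6 mm, Ī = 2 278 490 mm⁴.
Centroid: ȳ = ΣA·y / ΣA = 92.13 mm.
Transfer each piece to the centroidal x-axis using Ī + A·d² with d = y − 92.13:
  rectangular body: d = -27.13 mm → contributes +37 631 119 mm⁴
  semicircular cap: d = 66.52 mm → contributes +33 947 881 mm⁴
Total I = 71 579 000 mm⁴.

I_x ≈ 7.2 × 10⁷ mm⁴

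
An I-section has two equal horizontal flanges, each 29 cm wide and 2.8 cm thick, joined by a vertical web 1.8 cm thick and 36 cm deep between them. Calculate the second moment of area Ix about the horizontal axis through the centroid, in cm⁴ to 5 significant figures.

Break the section into simple shapes (no overlaps), measuring from the bottom-left corner of the bounding box.
Bottom flange: 29 × 2.8, A = 81.2 cm², y = 1.4 cm, Ī = 53.05067 cm⁴.
Web: 1.8 × 36, A = 64.8 cm², y = 20.8 cm, Ī = 6998.4 cm⁴.
Top flange: 29 × 2.8, A = 81.2 cm², y = 40.2 cm, Ī = 53.05067 cm⁴.
By symmetry the centroid is at mid-height, ȳ = 20.8 cm.
Transfer each piece to the horizontal axis through the centroid using Ī + A·d² with d = y − 20.8:
  bottom flange: d = -19.4 cm → contributes +30613.48 cm⁴
  web: d = 0 cm → contributes +6998.4 cm⁴
  top flange: d = 19.4 cm → contributes +30613.48 cm⁴
Total I = 68225.37 cm⁴.

Ix ≈ 6.8225 × 10⁴ cm⁴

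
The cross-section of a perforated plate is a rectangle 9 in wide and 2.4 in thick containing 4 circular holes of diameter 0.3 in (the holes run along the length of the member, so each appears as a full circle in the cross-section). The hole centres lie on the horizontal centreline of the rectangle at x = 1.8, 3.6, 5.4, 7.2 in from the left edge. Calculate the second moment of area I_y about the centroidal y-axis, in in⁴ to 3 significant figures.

I_y ≈ 145 in⁴

Decompose the section into non-overlapping parts with the origin at the bottom-left of its bounding rectangle.
Plate: 9 × 2.4, A = 21.6 in², x = 4.5 in, Ī = 145.8 in⁴.
Hole 1 (subtracted): ⌀0.3, A = 0.070686 in², x = 1.8 in, Ī = 0.00039761 in⁴.
Hole 2 (subtracted): ⌀0.3, A = 0.070686 in², x = 3.6 in, Ī = 0.00039761 in⁴.
Hole 3 (subtracted): ⌀0.3, A = 0.070686 in², x = 5.4 in, Ī = 0.00039761 in⁴.
Hole 4 (subtracted): ⌀0.3, A = 0.070686 in², x = 7.2 in, Ī = 0.00039761 in⁴.
By symmetry the centroid is at mid-width, x̄ = 4.5 in.
Transfer each piece to the centroidal y-axis using Ī + A·d² with d = x − 4.5:
  plate: d = 0 in → contributes +145.8 in⁴
  hole 1: d = -2.7 in → contributes −0.5157 in⁴
  hole 2: d = -0.9 in → contributes −0.057653 in⁴
  hole 3: d = 0.9 in → contributes −0.057653 in⁴
  hole 4: d = 2.7 in → contributes −0.5157 in⁴
Total I = 144.65 in⁴.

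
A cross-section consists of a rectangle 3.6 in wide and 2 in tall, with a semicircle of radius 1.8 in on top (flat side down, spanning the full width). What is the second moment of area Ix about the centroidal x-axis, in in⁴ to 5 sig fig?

Treat the section as a set of non-overlapping primitives; coordinates are from the bounding-box lower-left.
Rectangular body: 3.6 × 2, A = 7.2 in², y = 1 in, Ī = 2.4 in⁴.
Semicircular cap: semicircle r = 1.8, A = 5.08938 in², y = 2.763944 in, Ī = 1.152185 in⁴.
Centroid: ȳ = ΣA·y / ΣA = 1.730499 in.
Transfer each piece to the centroidal x-axis using Ī + A·d² with d = y − 1.730499:
  rectangular body: d = -0.730499 in → contributes +6.242127 in⁴
  semicircular cap: d = 1.033445 in → contributes +6.587683 in⁴
Total I = 12.82981 in⁴.

Ix ≈ 12.830 in⁴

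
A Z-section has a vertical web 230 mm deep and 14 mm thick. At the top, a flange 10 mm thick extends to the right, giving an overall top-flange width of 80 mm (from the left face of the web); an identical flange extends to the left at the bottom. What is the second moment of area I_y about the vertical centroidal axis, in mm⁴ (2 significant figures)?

I_y ≈ 2.6 × 10⁶ mm⁴

Decompose the section into non-overlapping parts with the origin at the bottom-left of its bounding rectangle.
Web: 14 × 230, A = 3 220 mm², x = 73 mm, Ī = 52 593 mm⁴.
Top flange (beyond web): 66 × 10, A = 660 mm², x = 113 mm, Ī = 239 580 mm⁴.
Bottom flange (beyond web): 66 × 10, A = 660 mm², x = 33 mm, Ī = 239 580 mm⁴.
Centroid: x̄ = ΣA·x / ΣA = 73 mm.
Transfer each piece to the vertical centroidal axis using Ī + A·d² with d = x − 73:
  web: d = 0 mm → contributes +52 593 mm⁴
  top flange (beyond web): d = 40 mm → contributes +1 295 580 mm⁴
  bottom flange (beyond web): d = -40 mm → contributes +1 295 580 mm⁴
Total I = 2 643 753 mm⁴.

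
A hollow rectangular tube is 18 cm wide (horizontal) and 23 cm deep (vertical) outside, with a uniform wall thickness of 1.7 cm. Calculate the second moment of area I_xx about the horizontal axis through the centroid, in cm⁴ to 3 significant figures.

Decompose the section into non-overlapping parts with the origin at the bottom-left of its bounding rectangle.
Outer rectangle: 18 × 23, A = 414 cm², y = 11.5 cm, Ī = 18 251 cm⁴.
Inner void (subtracted): 14.6 × 19.6, A = 286.16 cm², y = 11.5 cm, Ī = 9160.9 cm⁴.
By symmetry the centroid is at mid-height, ȳ = 11.5 cm.
All pieces are centred on the horizontal axis through the centroid, so I = ΣĪ (holes subtracted) = 9089.6 cm⁴.

I_xx ≈ 9090 cm⁴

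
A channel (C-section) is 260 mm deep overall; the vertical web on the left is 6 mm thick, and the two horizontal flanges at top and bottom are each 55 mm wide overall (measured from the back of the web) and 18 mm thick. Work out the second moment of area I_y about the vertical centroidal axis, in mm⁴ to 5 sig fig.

Split into non-overlapping primitives; take the origin at the lower-left of the bounding box.
Web: 6 × 260, A = 1 560 mm², x = 3 mm, Ī = 4 680 mm⁴.
Top flange (beyond web): 49 × 18, A = 882 mm², x = 30.5 mm, Ī = 176473.5 mm⁴.
Bottom flange (beyond web): 49 × 18, A = 882 mm², x = 30.5 mm, Ī = 176473.5 mm⁴.
Centroid: x̄ = ΣA·x / ΣA = 17.59386 mm.
Transfer each piece to the vertical centroidal axis using Ī + A·d² with d = x − 17.59386:
  web: d = -14.59386 mm → contributes +336930.1 mm⁴
  top flange (beyond web): d = 12.90614 mm → contributes +323386.8 mm⁴
  bottom flange (beyond web): d = 12.90614 mm → contributes +323386.8 mm⁴
Total I = 983703.7 mm⁴.

I_y ≈ 9.8370 × 10⁵ mm⁴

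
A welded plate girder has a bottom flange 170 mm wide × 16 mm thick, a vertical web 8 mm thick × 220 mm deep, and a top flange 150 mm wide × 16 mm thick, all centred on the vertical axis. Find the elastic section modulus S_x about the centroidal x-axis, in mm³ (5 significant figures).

Treat the section as a set of non-overlapping primitives; coordinates are from the bounding-box lower-left.
Bottom plate: 170 × 16, A = 2 720 mm², y = 8 mm, Ī = 58026.67 mm⁴.
Web plate: 8 × 220, A = 1 760 mm², y = 126 mm, Ī = 7 098 667 mm⁴.
Top plate: 150 × 16, A = 2 400 mm², y = 244 mm, Ī = 51 200 mm⁴.
Centroid: ȳ = ΣA·y / ΣA = 120.5116 mm.
Transfer each piece to the centroidal x-axis using Ī + A·d² with d = y − 120.5116:
  bottom plate: d = -112.5116 mm → contributes +34 490 143 mm⁴
  web plate: d = 5.488372 mm → contributes +7 151 682 mm⁴
  top plate: d = 123.4884 mm → contributes +36 649 707 mm⁴
Total I = 78 291 532 mm⁴.
Extreme fibre distance c = 131.4884 mm; S = I/c = 595425.5 mm³.

S_x ≈ 5.9543 × 10⁵ mm³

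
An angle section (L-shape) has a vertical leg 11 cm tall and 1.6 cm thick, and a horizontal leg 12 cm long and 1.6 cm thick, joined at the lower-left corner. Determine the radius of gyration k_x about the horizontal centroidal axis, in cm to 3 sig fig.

Split into non-overlapping primitives; take the origin at the lower-left of the bounding box.
Vertical leg: 1.6 × 11, A = 17.6 cm², y = 5.5 cm, Ī = 177.47 cm⁴.
Horizontal leg (remainder): 10.4 × 1.6, A = 16.64 cm², y = 0.8 cm, Ī = 3.5499 cm⁴.
Centroid: ȳ = ΣA·y / ΣA = 3.2159 cm.
Transfer each piece to the horizontal centroidal axis using Ī + A·d² with d = y − 3.2159:
  vertical leg: d = 2.2841 cm → contributes +269.29 cm⁴
  horizontal leg (remainder): d = -2.4159 cm → contributes +100.67 cm⁴
Total I = 369.96 cm⁴.
Radius of gyration: k = √(I/A) = √(369.96 / 34.24) = 3.2871 cm.

k_x ≈ 3.29 cm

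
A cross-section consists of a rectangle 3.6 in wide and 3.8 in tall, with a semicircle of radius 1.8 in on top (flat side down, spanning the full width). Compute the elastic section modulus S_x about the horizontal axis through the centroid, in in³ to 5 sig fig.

S_x ≈ 14.756 in³

Split into non-overlapping primitives; take the origin at the lower-left of the bounding box.
Rectangular body: 3.6 × 3.8, A = 13.68 in², y = 1.9 in, Ī = 16.4616 in⁴.
Semicircular cap: semicircle r = 1.8, A = 5.08938 in², y = 4.563944 in, Ī = 1.152185 in⁴.
Centroid: ȳ = ΣA·y / ΣA = 2.622337 in.
Transfer each piece to the horizontal axis through the centroid using Ī + A·d² with d = y − 2.622337:
  rectangular body: d = -0.7223372 in → contributes +23.59943 in⁴
  semicircular cap: d = 1.941606 in → contributes +20.33831 in⁴
Total I = 43.93774 in⁴.
Extreme fibre distance c = 2.977663 in; S = I/c = 14.75578 in³.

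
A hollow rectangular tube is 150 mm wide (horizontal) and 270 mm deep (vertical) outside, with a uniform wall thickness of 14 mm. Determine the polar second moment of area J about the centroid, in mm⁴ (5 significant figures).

J ≈ 1.4127 × 10⁸ mm⁴

Break the section into simple shapes (no overlaps), measuring from the bottom-left corner of the bounding box.
Outer rectangle: 150 × 270, A = 40 500 mm², y = 135 mm, Ī = 246 037 500 mm⁴.
Inner void (subtracted): 122 × 242, A = 29 524 mm², y = 135 mm, Ī = 144 086 961 mm⁴.
By symmetry the centroid is at mid-height, ȳ = 135 mm.
All pieces are centred on the centroidal x-axis, so I = ΣĪ (holes subtracted) = 101 950 539 mm⁴.
Repeating about the centroidal y-axis gives I_y = 39 317 899 mm⁴.
Polar second moment: J = I_x + I_y = 141 268 437 mm⁴.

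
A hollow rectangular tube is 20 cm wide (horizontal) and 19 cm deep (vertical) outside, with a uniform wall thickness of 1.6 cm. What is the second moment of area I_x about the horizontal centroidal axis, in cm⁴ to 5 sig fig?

I_x ≈ 5909.6 cm⁴

Treat the section as a set of non-overlapping primitives; coordinates are from the bounding-box lower-left.
Outer rectangle: 20 × 19, A = 380 cm², y = 9.5 cm, Ī = 11431.67 cm⁴.
Inner void (subtracted): 16.8 × 15.8, A = 265.44 cm², y = 9.5 cm, Ī = 5522.037 cm⁴.
By symmetry the centroid is at mid-height, ȳ = 9.5 cm.
All pieces are centred on the horizontal centroidal axis, so I = ΣĪ (holes subtracted) = 5909.63 cm⁴.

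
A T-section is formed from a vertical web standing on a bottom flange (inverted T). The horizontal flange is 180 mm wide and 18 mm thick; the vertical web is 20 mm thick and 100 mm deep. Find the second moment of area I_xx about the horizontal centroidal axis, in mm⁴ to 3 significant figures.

Break the section into simple shapes (no overlaps), measuring from the bottom-left corner of the bounding box.
Flange: 180 × 18, A = 3 240 mm², y = 9 mm, Ī = 87 480 mm⁴.
Web: 20 × 100, A = 2 000 mm², y = 68 mm, Ī = 1 666 667 mm⁴.
Centroid: ȳ = ΣA·y / ΣA = 31.519 mm.
Transfer each piece to the horizontal centroidal axis using Ī + A·d² with d = y − 31.519:
  flange: d = -22.519 mm → contributes +1 730 514 mm⁴
  web: d = 36.481 mm → contributes +4 328 381 mm⁴
Total I = 6 058 895 mm⁴.

I_xx ≈ 6.06 × 10⁶ mm⁴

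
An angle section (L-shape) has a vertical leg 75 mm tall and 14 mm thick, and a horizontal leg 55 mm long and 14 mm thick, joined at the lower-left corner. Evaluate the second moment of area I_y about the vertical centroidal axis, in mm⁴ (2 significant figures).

I_y ≈ 3.8 × 10⁵ mm⁴

Decompose the section into non-overlapping parts with the origin at the bottom-left of its bounding rectangle.
Vertical leg: 14 × 75, A = 1 050 mm², x = 7 mm, Ī = 17 150 mm⁴.
Horizontal leg (remainder): 41 × 14, A = 574 mm², x = 34.5 mm, Ī = 80 408 mm⁴.
Centroid: x̄ = ΣA·x / ΣA = 16.72 mm.
Transfer each piece to the vertical centroidal axis using Ī + A·d² with d = x − 16.72:
  vertical leg: d = -9.72 mm → contributes +116 349 mm⁴
  horizontal leg (remainder): d = 17.78 mm → contributes +261 869 mm⁴
Total I = 378 218 mm⁴.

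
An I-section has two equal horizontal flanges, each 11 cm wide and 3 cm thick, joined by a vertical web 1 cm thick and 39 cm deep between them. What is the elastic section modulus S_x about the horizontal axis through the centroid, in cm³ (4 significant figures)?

Decompose the section into non-overlapping parts with the origin at the bottom-left of its bounding rectangle.
Bottom flange: 11 × 3, A = 33 cm², y = 1.5 cm, Ī = 24.75 cm⁴.
Web: 1 × 39, A = 39 cm², y = 22.5 cm, Ī = 4943.25 cm⁴.
Top flange: 11 × 3, A = 33 cm², y = 43.5 cm, Ī = 24.75 cm⁴.
By symmetry the centroid is at mid-height, ȳ = 22.5 cm.
Transfer each piece to the horizontal axis through the centroid using Ī + A·d² with d = y − 22.5:
  bottom flange: d = -21 cm → contributes +14577.8 cm⁴
  web: d = 0 cm → contributes +4943.25 cm⁴
  top flange: d = 21 cm → contributes +14577.8 cm⁴
Total I = 34098.8 cm⁴.
Extreme fibre distance c = 22.5 cm; S = I/c = 1515.5 cm³.

S_x ≈ 1516 cm³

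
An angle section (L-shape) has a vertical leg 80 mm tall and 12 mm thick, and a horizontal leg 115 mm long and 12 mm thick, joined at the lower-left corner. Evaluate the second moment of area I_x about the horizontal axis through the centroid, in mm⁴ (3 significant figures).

Treat the section as a set of non-overlapping primitives; coordinates are from the bounding-box lower-left.
Vertical leg: 12 × 80, A = 960 mm², y = 40 mm, Ī = 512 000 mm⁴.
Horizontal leg (remainder): 103 × 12, A = 1 236 mm², y = 6 mm, Ī = 14 832 mm⁴.
Centroid: ȳ = ΣA·y / ΣA = 20.863 mm.
Transfer each piece to the horizontal axis through the centroid using Ī + A·d² with d = y − 20.863:
  vertical leg: d = 19.137 mm → contributes +863 562 mm⁴
  horizontal leg (remainder): d = -14.863 mm → contributes +287 889 mm⁴
Total I = 1 151 451 mm⁴.

I_x ≈ 1.15 × 10⁶ mm⁴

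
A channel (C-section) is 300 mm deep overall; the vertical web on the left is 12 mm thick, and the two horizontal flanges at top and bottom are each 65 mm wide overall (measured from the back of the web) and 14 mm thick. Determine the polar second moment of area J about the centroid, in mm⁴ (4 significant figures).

J ≈ 5.887 × 10⁷ mm⁴

Split into non-overlapping primitives; take the origin at the lower-left of the bounding box.
Web: 12 × 300, A = 3 600 mm², y = 150 mm, Ī = 27 000 000 mm⁴.
Top flange (beyond web): 53 × 14, A = 742 mm², y = 293 mm, Ī = 12119.3 mm⁴.
Bottom flange (beyond web): 53 × 14, A = 742 mm², y = 7 mm, Ī = 12119.3 mm⁴.
By symmetry the centroid is at mid-height, ȳ = 150 mm.
Transfer each piece to the centroidal x-axis using Ī + A·d² with d = y − 150:
  web: d = 0 mm → contributes +27 000 000 mm⁴
  top flange (beyond web): d = 143 mm → contributes +15 185 277 mm⁴
  bottom flange (beyond web): d = -143 mm → contributes +15 185 277 mm⁴
Total I = 57 370 555 mm⁴.
For the y-axis: x̄ = 15.4866 mm.
Repeating about the centroidal y-axis gives I_y = 1 500 515 mm⁴.
Polar second moment: J = I_x + I_y = 58 871 069 mm⁴.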